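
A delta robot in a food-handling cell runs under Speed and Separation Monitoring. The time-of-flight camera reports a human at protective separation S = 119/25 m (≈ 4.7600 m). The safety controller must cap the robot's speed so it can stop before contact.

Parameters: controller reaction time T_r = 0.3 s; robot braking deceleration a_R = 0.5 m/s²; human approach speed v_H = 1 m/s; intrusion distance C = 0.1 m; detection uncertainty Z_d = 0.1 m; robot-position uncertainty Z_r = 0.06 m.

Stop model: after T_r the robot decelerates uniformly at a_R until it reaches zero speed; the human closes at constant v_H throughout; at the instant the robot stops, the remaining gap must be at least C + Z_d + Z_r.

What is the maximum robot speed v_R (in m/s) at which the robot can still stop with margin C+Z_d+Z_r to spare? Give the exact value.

v_R_max = 6/5 m/s = 1.2000 m/s

at the boundary: (1)·v² + (23/10)·v + (-21/5) = 0
  disc = (23/10)² − 4·(1)·(-21/5) = 2209/100 ; √disc = 47/10
  v_R = (−(23/10) + 47/10) / (2·(1)) = 6/5 m/s
check:
stop time T_s = (6/5)/(1/2) = 2.4000 s
robot covers v_R·T_r = 1.2000·0.3000 = 0.3600 m before braking
robot covers 1.2000·2.4000 − ½·0.5000·2.4000² = 1.4400 m while stopping
human closes 1.0000·2.7000 = 2.7000 m
margins: 0.1000+0.1000+0.0600 = 0.2600 m
sum ≈ 0.3600+1.4400+2.7000+0.2600 ≈ 4.7600 m = S ✓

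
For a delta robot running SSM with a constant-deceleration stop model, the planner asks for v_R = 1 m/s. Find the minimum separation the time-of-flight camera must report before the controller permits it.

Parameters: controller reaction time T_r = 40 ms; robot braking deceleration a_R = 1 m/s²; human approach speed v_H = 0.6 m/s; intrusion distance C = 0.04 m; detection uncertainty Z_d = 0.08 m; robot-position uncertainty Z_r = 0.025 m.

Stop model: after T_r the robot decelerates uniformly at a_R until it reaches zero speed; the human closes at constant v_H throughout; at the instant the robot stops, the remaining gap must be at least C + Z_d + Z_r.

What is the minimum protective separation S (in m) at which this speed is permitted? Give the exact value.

stop time T_s = 1/1 = 1.0000 s
robot in T_r: 1.0000·0.0400 = 0.0400 m
braking distance = 1.0000²/(2·1.0000) = 0.5000 m
person approaches 0.6000·(0.0400+1.0000) = 0.6240 m
margins: 0.0400+0.0800+0.0250 = 0.1450 m
S_min ≈ 0.0400+0.5000+0.6240+0.1450  ⇒  S_min = 1309/1000 m

S_min = 1309/1000 m = 1.3090 m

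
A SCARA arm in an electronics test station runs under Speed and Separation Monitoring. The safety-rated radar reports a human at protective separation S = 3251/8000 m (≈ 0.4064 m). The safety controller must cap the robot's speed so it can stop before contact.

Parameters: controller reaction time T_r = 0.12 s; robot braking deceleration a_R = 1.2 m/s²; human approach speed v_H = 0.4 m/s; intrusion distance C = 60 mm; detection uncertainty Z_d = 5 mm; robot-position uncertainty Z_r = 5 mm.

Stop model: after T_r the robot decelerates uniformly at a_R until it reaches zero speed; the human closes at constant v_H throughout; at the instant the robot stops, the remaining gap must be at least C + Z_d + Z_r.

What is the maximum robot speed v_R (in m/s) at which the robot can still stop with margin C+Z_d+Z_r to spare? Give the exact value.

collect terms ⇒ (5/12)·v_R² + (34/75)·v_R + (-2307/8000) = 0
  disc = (34/75)² − 4·(5/12)·(-2307/8000) = 247009/360000 ; √disc = 497/600
  v_R = (−(34/75) + 497/600) / (2·(5/12)) = 9/20 m/s
check:
stop time T_s = (9/20)/(6/5) = 0.3750 s
reaction-phase robot travel = 0.4500·0.1200 = 0.0540 m
robot covers 0.4500·0.3750 − ½·1.2000·0.3750² = 0.0844 m while stopping
person approaches 0.4000·(0.1200+0.3750) = 0.1980 m
C+Z_d+Z_r = 0.0600+0.0050+0.0050 = 0.0700 m
sum ≈ 0.0540+0.0844+0.1980+0.0700 ≈ 0.4064 m = S ✓

v_R_max = 9/20 m/s = 0.4500 m/s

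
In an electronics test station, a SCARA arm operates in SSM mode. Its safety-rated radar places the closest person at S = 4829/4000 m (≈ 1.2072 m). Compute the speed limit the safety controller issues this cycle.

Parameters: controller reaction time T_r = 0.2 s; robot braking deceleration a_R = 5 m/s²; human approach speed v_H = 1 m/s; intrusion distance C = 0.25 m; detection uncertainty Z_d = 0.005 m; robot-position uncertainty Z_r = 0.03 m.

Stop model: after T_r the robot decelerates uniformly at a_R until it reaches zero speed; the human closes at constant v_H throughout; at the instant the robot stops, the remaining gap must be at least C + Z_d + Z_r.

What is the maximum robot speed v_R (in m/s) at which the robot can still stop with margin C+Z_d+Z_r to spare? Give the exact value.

at the boundary: (1/10)·v² + (2/5)·v + (-2889/4000) = 0
  disc = (2/5)² − 4·(1/10)·(-2889/4000) = 4489/10000 ; √disc = 67/100
  v_R = (−(2/5) + 67/100) / (2·(1/10)) = 27/20 m/s
check:
stop time T_s = (27/20)/5 = 0.2700 s
robot in T_r: 1.3500·0.2000 = 0.2700 m
robot covers 1.3500·0.2700 − ½·5.0000·0.2700² = 0.1822 m while stopping
human over T_r+T_s: 1.0000·(0.2000+0.2700) = 0.4700 m
margins: 0.2500+0.0050+0.0300 = 0.2850 m
sum ≈ 0.2700+0.1822+0.4700+0.2850 ≈ 1.2072 m = S ✓

v_R_max = 27/20 m/s = 1.3500 m/s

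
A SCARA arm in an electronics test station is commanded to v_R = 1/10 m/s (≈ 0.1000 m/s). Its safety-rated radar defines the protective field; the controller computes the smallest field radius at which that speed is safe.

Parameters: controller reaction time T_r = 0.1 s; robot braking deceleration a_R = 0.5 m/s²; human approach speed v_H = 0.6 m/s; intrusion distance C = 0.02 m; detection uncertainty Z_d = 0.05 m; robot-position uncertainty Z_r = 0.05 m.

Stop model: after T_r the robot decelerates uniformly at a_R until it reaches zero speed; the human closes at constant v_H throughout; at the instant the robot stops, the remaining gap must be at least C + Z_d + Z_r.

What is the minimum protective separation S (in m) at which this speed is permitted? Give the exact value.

S_min = 8/25 m = 0.3200 m

T_s = v_R/a_R = (1/10)/(1/2) = 0.2000 s
reaction-phase robot travel = 0.1000·0.1000 = 0.0100 m
braking distance = 0.1000²/(2·0.5000) = 0.0100 m
human over T_r+T_s: 0.6000·(0.1000+0.2000) = 0.1800 m
residual clearance needed = 0.0200+0.0500+0.0500 = 0.1200 m
S_min ≈ 0.0100+0.0100+0.1800+0.1200  ⇒  S_min = 8/25 m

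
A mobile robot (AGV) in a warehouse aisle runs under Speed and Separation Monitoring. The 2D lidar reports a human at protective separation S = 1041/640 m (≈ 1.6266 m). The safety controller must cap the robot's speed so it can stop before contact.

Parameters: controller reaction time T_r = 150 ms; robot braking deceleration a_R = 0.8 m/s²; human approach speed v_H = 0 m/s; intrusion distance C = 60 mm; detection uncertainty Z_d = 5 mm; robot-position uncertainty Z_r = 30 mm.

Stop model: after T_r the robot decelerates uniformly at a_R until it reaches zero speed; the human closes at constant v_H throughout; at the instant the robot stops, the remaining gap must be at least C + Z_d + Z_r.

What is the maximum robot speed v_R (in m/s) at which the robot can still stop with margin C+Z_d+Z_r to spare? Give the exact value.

quadratic (5/8)·v² + (3/20)·v + (-4901/3200) = 0
  disc = (3/20)² − 4·(5/8)·(-4901/3200) = 24649/6400 ; √disc = 157/80
  v_R = (−(3/20) + 157/80) / (2·(5/8)) = 29/20 m/s
check:
braking lasts T_s = (29/20)/(4/5) = 1.8125 s
robot covers v_R·T_r = 1.4500·0.1500 = 0.2175 m before braking
robot covers 1.4500·1.8125 − ½·0.8000·1.8125² = 1.3141 m while stopping
human closes 0.0000·1.9625 = 0.0000 m
residual clearance needed = 0.0600+0.0050+0.0300 = 0.0950 m
sum ≈ 0.2175+1.3141+0.0000+0.0950 ≈ 1.6266 m = S ✓

v_R_max = 29/20 m/s = 1.4500 m/s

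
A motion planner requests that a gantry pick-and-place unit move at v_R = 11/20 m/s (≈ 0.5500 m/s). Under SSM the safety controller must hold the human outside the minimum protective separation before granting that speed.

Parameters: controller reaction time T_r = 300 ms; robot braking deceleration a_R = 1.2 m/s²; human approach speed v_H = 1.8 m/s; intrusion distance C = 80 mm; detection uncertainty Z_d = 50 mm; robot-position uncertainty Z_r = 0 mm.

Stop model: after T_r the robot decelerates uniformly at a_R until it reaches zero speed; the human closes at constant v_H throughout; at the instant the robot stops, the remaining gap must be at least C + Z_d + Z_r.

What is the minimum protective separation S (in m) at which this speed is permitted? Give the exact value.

braking lasts T_s = (11/20)/(6/5) = 0.4583 s
reaction-phase robot travel = 0.5500·0.3000 = 0.1650 m
robot covers 0.5500·0.4583 − ½·1.2000·0.4583² = 0.1260 m while stopping
human closes 1.8000·0.7583 = 1.3650 m
margins: 0.0800+0.0500+0.0000 = 0.1300 m
S_min ≈ 0.1650+0.1260+1.3650+0.1300  ⇒  S_min = 8573/4800 m

S_min = 8573/4800 m = 1.7860 m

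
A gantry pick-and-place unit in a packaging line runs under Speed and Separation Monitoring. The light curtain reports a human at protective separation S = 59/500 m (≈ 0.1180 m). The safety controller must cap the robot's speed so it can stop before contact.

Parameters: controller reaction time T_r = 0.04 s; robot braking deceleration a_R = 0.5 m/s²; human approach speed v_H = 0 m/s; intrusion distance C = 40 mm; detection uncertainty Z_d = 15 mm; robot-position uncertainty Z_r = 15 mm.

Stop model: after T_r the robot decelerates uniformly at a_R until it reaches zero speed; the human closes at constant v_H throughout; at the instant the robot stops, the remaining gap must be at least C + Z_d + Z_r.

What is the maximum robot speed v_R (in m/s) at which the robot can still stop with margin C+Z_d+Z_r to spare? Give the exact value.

v_R_max = 1/5 m/s = 0.2000 m/s

collect terms ⇒ (1)·v_R² + (1/25)·v_R + (-6/125) = 0
  disc = (1/25)² − 4·(1)·(-6/125) = 121/625 ; √disc = 11/25
  v_R = (−(1/25) + 11/25) / (2·(1)) = 1/5 m/s
check:
T_s = v_R/a_R = (1/5)/(1/2) = 0.4000 s
reaction-phase robot travel = 0.2000·0.0400 = 0.0080 m
robot under decel: 0.2000²/(2·0.5000) = 0.0400 m
person approaches 0.0000·(0.0400+0.4000) = 0.0000 m
residual clearance needed = 0.0400+0.0150+0.0150 = 0.0700 m
sum ≈ 0.0080+0.0400+0.0000+0.0700 ≈ 0.1180 m = S ✓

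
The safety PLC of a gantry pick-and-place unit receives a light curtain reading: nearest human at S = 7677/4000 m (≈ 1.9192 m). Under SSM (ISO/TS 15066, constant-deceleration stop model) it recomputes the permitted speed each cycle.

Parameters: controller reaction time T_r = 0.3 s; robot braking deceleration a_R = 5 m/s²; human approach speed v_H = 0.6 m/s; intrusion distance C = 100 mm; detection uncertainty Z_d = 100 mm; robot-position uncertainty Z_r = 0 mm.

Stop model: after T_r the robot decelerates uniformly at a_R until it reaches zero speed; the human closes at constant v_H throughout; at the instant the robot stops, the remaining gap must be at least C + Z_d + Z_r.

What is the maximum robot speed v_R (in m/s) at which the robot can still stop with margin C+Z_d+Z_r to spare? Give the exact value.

v_R_max = 47/20 m/s = 2.3500 m/s

collect terms ⇒ (1/10)·v_R² + (21/50)·v_R + (-6157/4000) = 0
  disc = (21/50)² − 4·(1/10)·(-6157/4000) = 7921/10000 ; √disc = 89/100
  v_R = (−(21/50) + 89/100) / (2·(1/10)) = 47/20 m/s
check:
stop time T_s = (47/20)/5 = 0.4700 s
robot covers v_R·T_r = 2.3500·0.3000 = 0.7050 m before braking
braking distance = 2.3500²/(2·5.0000) = 0.5523 m
human closes 0.6000·0.7700 = 0.4620 m
margins: 0.1000+0.1000+0.0000 = 0.2000 m
sum ≈ 0.7050+0.5523+0.4620+0.2000 ≈ 1.9192 m = S ✓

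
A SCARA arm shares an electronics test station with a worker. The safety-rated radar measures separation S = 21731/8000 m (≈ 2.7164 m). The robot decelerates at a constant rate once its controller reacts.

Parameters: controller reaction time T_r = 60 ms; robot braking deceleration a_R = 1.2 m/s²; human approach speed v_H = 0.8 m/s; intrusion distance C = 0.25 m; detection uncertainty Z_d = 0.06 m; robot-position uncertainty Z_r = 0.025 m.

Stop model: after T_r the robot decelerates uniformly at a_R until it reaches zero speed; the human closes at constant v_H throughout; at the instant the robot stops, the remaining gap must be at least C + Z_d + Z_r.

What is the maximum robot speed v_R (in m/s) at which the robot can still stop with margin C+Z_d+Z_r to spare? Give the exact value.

v_R_max = 33/20 m/s = 1.6500 m/s

at the boundary: (5/12)·v² + (109/150)·v + (-18667/8000) = 0
  disc = (109/150)² − 4·(5/12)·(-18667/8000) = 1590121/360000 ; √disc = 1261/600
  v_R = (−(109/150) + 1261/600) / (2·(5/12)) = 33/20 m/s
check:
T_s = v_R/a_R = (33/20)/(6/5) = 1.3750 s
reaction-phase robot travel = 1.6500·0.0600 = 0.0990 m
braking distance = 1.6500²/(2·1.2000) = 1.1344 m
person approaches 0.8000·(0.0600+1.3750) = 1.1480 m
residual clearance needed = 0.2500+0.0600+0.0250 = 0.3350 m
sum ≈ 0.0990+1.1344+1.1480+0.3350 ≈ 2.7164 m = S ✓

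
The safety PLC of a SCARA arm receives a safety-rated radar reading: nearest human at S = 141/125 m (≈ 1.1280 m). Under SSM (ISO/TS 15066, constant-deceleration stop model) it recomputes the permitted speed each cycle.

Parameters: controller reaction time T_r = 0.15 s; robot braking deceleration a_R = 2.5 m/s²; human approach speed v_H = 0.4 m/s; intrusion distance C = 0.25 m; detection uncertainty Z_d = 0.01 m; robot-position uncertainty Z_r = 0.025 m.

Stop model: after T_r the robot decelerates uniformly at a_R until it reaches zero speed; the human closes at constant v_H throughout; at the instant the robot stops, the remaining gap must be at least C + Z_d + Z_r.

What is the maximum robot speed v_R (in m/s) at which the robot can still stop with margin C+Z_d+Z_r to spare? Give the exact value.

v_R_max = 27/20 m/s = 1.3500 m/s

at the boundary: (1/5)·v² + (31/100)·v + (-783/1000) = 0
  disc = (31/100)² − 4·(1/5)·(-783/1000) = 289/400 ; √disc = 17/20
  v_R = (−(31/100) + 17/20) / (2·(1/5)) = 27/20 m/s
check:
T_s = v_R/a_R = (27/20)/(5/2) = 0.5400 s
robot covers v_R·T_r = 1.3500·0.1500 = 0.2025 m before braking
robot covers 1.3500·0.5400 − ½·2.5000·0.5400² = 0.3645 m while stopping
person approaches 0.4000·(0.1500+0.5400) = 0.2760 m
residual clearance needed = 0.2500+0.0100+0.0250 = 0.2850 m
sum ≈ 0.2025+0.3645+0.2760+0.2850 ≈ 1.1280 m = S ✓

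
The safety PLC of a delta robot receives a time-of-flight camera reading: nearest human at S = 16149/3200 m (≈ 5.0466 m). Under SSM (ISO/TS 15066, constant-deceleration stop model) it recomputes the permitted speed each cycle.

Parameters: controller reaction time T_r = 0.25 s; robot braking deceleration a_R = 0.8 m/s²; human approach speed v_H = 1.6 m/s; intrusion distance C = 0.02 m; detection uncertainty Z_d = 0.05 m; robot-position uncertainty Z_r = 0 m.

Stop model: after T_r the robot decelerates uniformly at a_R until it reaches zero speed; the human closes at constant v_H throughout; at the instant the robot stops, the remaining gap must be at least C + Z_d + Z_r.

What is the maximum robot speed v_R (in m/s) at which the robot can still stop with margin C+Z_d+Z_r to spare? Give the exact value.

v_R_max = 29/20 m/s = 1.4500 m/s

collect terms ⇒ (5/8)·v_R² + (9/4)·v_R + (-2929/640) = 0
  disc = (9/4)² − 4·(5/8)·(-2929/640) = 4225/256 ; √disc = 65/16
  v_R = (−(9/4) + 65/16) / (2·(5/8)) = 29/20 m/s
check:
stop time T_s = (29/20)/(4/5) = 1.8125 s
reaction-phase robot travel = 1.4500·0.2500 = 0.3625 m
robot covers 1.4500·1.8125 − ½·0.8000·1.8125² = 1.3141 m while stopping
person approaches 1.6000·(0.2500+1.8125) = 3.3000 m
residual clearance needed = 0.0200+0.0500+0.0000 = 0.0700 m
sum ≈ 0.3625+1.3141+3.3000+0.0700 ≈ 5.0466 m = S ✓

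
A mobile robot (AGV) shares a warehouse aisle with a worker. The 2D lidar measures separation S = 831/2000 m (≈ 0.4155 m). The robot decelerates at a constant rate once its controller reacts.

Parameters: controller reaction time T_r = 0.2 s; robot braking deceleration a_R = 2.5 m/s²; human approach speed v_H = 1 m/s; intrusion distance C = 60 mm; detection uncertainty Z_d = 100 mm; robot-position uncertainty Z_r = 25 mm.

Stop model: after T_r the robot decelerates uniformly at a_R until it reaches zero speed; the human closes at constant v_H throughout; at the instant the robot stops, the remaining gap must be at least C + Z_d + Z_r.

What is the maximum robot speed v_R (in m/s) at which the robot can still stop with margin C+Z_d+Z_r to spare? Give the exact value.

collect terms ⇒ (1/5)·v_R² + (3/5)·v_R + (-61/2000) = 0
  disc = (3/5)² − 4·(1/5)·(-61/2000) = 961/2500 ; √disc = 31/50
  v_R = (−(3/5) + 31/50) / (2·(1/5)) = 1/20 m/s
check:
T_s = v_R/a_R = (1/20)/(5/2) = 0.0200 s
robot covers v_R·T_r = 0.0500·0.2000 = 0.0100 m before braking
robot covers 0.0500·0.0200 − ½·2.5000·0.0200² = 0.0005 m while stopping
human over T_r+T_s: 1.0000·(0.2000+0.0200) = 0.2200 m
margins: 0.0600+0.1000+0.0250 = 0.1850 m
sum ≈ 0.0100+0.0005+0.2200+0.1850 ≈ 0.4155 m = S ✓

v_R_max = 1/20 m/s = 0.0500 m/s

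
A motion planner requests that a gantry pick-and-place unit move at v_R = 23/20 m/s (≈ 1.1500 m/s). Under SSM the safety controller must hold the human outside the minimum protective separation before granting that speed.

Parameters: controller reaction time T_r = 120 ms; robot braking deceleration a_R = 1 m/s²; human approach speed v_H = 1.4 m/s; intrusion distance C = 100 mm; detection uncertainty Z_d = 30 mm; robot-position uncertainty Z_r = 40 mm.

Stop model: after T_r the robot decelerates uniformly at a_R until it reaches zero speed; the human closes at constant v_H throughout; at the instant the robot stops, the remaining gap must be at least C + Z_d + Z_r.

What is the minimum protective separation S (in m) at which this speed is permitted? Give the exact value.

stop time T_s = (23/20)/1 = 1.1500 s
reaction-phase robot travel = 1.1500·0.1200 = 0.1380 m
braking distance = 1.1500²/(2·1.0000) = 0.6613 m
human closes 1.4000·1.2700 = 1.7780 m
C+Z_d+Z_r = 0.1000+0.0300+0.0400 = 0.1700 m
S_min ≈ 0.1380+0.6613+1.7780+0.1700  ⇒  S_min = 10989/4000 m

S_min = 10989/4000 m = 2.7473 m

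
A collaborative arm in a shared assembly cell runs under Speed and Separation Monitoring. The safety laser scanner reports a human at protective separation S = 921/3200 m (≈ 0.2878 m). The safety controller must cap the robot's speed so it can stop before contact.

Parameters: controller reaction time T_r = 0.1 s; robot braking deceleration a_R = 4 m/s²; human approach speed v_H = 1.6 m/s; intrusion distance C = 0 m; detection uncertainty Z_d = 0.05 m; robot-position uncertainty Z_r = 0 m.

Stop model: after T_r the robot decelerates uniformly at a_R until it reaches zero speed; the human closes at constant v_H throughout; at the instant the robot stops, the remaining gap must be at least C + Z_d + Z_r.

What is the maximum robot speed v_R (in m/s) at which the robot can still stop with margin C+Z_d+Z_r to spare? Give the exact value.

v_R_max = 3/20 m/s = 0.1500 m/s

at the boundary: (1/8)·v² + (1/2)·v + (-249/3200) = 0
  disc = (1/2)² − 4·(1/8)·(-249/3200) = 1849/6400 ; √disc = 43/80
  v_R = (−(1/2) + 43/80) / (2·(1/8)) = 3/20 m/s
check:
T_s = v_R/a_R = (3/20)/4 = 0.0375 s
robot covers v_R·T_r = 0.1500·0.1000 = 0.0150 m before braking
robot under decel: 0.1500²/(2·4.0000) = 0.0028 m
human closes 1.6000·0.1375 = 0.2200 m
residual clearance needed = 0.0000+0.0500+0.0000 = 0.0500 m
sum ≈ 0.0150+0.0028+0.2200+0.0500 ≈ 0.2878 m = S ✓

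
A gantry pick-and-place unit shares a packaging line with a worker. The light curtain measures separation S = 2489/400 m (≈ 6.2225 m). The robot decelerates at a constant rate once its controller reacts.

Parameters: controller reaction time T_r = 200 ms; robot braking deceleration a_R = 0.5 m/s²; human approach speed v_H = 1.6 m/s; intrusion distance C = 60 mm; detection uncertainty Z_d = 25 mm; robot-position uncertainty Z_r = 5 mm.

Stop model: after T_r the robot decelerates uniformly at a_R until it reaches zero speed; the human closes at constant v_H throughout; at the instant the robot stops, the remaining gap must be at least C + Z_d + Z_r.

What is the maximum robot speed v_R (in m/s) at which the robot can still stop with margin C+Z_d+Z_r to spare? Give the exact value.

v_R_max = 5/4 m/s = 1.2500 m/s

at the boundary: (1)·v² + (17/5)·v + (-93/16) = 0
  disc = (17/5)² − 4·(1)·(-93/16) = 3481/100 ; √disc = 59/10
  v_R = (−(17/5) + 59/10) / (2·(1)) = 5/4 m/s
check:
T_s = v_R/a_R = (5/4)/(1/2) = 2.5000 s
robot covers v_R·T_r = 1.2500·0.2000 = 0.2500 m before braking
robot covers 1.2500·2.5000 − ½·0.5000·2.5000² = 1.5625 m while stopping
person approaches 1.6000·(0.2000+2.5000) = 4.3200 m
C+Z_d+Z_r = 0.0600+0.0250+0.0050 = 0.0900 m
sum ≈ 0.2500+1.5625+4.3200+0.0900 ≈ 6.2225 m = S ✓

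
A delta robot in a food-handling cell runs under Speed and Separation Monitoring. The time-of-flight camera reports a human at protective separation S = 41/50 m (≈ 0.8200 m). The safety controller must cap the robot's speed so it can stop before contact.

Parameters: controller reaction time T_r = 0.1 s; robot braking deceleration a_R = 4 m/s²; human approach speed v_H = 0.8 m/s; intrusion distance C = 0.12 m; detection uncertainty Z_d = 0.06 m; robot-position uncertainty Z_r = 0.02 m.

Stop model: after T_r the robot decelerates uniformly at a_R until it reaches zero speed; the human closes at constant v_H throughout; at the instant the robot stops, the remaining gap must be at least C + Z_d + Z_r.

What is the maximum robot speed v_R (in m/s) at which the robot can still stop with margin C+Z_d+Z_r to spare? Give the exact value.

collect terms ⇒ (1/8)·v_R² + (3/10)·v_R + (-27/50) = 0
  disc = (3/10)² − 4·(1/8)·(-27/50) = 9/25 ; √disc = 3/5
  v_R = (−(3/10) + 3/5) / (2·(1/8)) = 6/5 m/s
check:
T_s = v_R/a_R = (6/5)/4 = 0.3000 s
robot in T_r: 1.2000·0.1000 = 0.1200 m
robot covers 1.2000·0.3000 − ½·4.0000·0.3000² = 0.1800 m while stopping
human over T_r+T_s: 0.8000·(0.1000+0.3000) = 0.3200 m
residual clearance needed = 0.1200+0.0600+0.0200 = 0.2000 m
sum ≈ 0.1200+0.1800+0.3200+0.2000 ≈ 0.8200 m = S ✓

v_R_max = 6/5 m/s = 1.2000 m/s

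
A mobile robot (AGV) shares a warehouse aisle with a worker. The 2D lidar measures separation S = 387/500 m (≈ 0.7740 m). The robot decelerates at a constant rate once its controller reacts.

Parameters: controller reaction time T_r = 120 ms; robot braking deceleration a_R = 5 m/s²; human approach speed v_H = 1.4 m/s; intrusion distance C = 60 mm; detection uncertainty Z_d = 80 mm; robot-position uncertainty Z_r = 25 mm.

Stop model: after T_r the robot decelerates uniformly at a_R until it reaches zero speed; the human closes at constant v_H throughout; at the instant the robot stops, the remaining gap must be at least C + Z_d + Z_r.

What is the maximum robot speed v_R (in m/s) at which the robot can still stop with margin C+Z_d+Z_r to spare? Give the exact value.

v_R_max = 9/10 m/s = 0.9000 m/s

quadratic (1/10)·v² + (2/5)·v + (-441/1000) = 0
  disc = (2/5)² − 4·(1/10)·(-441/1000) = 841/2500 ; √disc = 29/50
  v_R = (−(2/5) + 29/50) / (2·(1/10)) = 9/10 m/s
check:
T_s = v_R/a_R = (9/10)/5 = 0.1800 s
reaction-phase robot travel = 0.9000·0.1200 = 0.1080 m
braking distance = 0.9000²/(2·5.0000) = 0.0810 m
person approaches 1.4000·(0.1200+0.1800) = 0.4200 m
margins: 0.0600+0.0800+0.0250 = 0.1650 m
sum ≈ 0.1080+0.0810+0.4200+0.1650 ≈ 0.7740 m = S ✓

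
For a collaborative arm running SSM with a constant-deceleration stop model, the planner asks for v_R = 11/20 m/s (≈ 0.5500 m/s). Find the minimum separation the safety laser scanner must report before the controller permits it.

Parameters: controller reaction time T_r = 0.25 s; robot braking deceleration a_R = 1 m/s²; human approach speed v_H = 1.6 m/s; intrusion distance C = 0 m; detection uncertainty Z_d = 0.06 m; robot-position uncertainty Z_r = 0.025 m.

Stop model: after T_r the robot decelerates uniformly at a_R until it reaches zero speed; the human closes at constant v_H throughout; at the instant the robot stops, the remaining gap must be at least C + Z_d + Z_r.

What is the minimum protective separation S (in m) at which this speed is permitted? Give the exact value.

T_s = v_R/a_R = (11/20)/1 = 0.5500 s
reaction-phase robot travel = 0.5500·0.2500 = 0.1375 m
braking distance = 0.5500²/(2·1.0000) = 0.1512 m
human over T_r+T_s: 1.6000·(0.2500+0.5500) = 1.2800 m
C+Z_d+Z_r = 0.0000+0.0600+0.0250 = 0.0850 m
S_min ≈ 0.1375+0.1512+1.2800+0.0850  ⇒  S_min = 1323/800 m

S_min = 1323/800 m = 1.6538 m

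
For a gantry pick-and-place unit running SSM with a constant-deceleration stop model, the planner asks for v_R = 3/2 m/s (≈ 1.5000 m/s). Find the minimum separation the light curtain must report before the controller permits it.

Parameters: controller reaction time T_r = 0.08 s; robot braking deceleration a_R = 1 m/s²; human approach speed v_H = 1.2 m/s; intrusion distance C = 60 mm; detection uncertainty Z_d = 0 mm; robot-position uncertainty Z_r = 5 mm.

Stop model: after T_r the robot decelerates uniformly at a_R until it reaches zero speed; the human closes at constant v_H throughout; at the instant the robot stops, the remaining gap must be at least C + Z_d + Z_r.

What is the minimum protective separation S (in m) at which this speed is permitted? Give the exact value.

stop time T_s = (3/2)/1 = 1.5000 s
robot in T_r: 1.5000·0.0800 = 0.1200 m
braking distance = 1.5000²/(2·1.0000) = 1.1250 m
person approaches 1.2000·(0.0800+1.5000) = 1.8960 m
margins: 0.0600+0.0000+0.0050 = 0.0650 m
S_min ≈ 0.1200+1.1250+1.8960+0.0650  ⇒  S_min = 1603/500 m

S_min = 1603/500 m = 3.2060 m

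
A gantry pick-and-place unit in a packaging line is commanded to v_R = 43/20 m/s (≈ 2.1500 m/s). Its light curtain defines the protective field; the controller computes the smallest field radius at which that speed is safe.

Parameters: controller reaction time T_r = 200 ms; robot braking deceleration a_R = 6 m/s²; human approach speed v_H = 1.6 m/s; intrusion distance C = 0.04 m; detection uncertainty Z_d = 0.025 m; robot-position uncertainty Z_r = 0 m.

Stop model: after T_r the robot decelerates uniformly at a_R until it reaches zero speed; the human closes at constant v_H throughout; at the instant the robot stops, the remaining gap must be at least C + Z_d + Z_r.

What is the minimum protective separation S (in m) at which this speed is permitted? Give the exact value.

S_min = 8513/4800 m = 1.7735 m

stop time T_s = (43/20)/6 = 0.3583 s
robot in T_r: 2.1500·0.2000 = 0.4300 m
robot under decel: 2.1500²/(2·6.0000) = 0.3852 m
person approaches 1.6000·(0.2000+0.3583) = 0.8933 m
residual clearance needed = 0.0400+0.0250+0.0000 = 0.0650 m
S_min ≈ 0.4300+0.3852+0.8933+0.0650  ⇒  S_min = 8513/4800 m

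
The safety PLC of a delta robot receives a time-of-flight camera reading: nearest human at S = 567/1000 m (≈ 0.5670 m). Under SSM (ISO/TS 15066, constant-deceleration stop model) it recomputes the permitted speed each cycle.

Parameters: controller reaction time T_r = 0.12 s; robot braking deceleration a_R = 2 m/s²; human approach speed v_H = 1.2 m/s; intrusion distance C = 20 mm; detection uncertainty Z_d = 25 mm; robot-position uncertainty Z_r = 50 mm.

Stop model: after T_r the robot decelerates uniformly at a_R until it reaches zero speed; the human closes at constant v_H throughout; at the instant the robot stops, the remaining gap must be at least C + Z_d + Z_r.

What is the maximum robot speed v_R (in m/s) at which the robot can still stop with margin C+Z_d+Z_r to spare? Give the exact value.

at the boundary: (1/4)·v² + (18/25)·v + (-41/125) = 0
  disc = (18/25)² − 4·(1/4)·(-41/125) = 529/625 ; √disc = 23/25
  v_R = (−(18/25) + 23/25) / (2·(1/4)) = 2/5 m/s
check:
T_s = v_R/a_R = (2/5)/2 = 0.2000 s
reaction-phase robot travel = 0.4000·0.1200 = 0.0480 m
braking distance = 0.4000²/(2·2.0000) = 0.0400 m
human closes 1.2000·0.3200 = 0.3840 m
margins: 0.0200+0.0250+0.0500 = 0.0950 m
sum ≈ 0.0480+0.0400+0.3840+0.0950 ≈ 0.5670 m = S ✓

v_R_max = 2/5 m/s = 0.4000 m/s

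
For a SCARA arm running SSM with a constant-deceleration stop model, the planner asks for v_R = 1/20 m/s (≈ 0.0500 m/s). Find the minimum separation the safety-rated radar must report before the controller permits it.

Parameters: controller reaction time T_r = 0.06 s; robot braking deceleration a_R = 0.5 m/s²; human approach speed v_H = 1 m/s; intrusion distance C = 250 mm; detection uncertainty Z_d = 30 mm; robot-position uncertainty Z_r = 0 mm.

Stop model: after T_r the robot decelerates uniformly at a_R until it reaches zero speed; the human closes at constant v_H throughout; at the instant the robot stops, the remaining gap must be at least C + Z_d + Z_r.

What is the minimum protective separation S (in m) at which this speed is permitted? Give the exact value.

T_s = v_R/a_R = (1/20)/(1/2) = 0.1000 s
robot covers v_R·T_r = 0.0500·0.0600 = 0.0030 m before braking
robot covers 0.0500·0.1000 − ½·0.5000·0.1000² = 0.0025 m while stopping
human closes 1.0000·0.1600 = 0.1600 m
C+Z_d+Z_r = 0.2500+0.0300+0.0000 = 0.2800 m
S_min ≈ 0.0030+0.0025+0.1600+0.2800  ⇒  S_min = 891/2000 m

S_min = 891/2000 m = 0.4455 m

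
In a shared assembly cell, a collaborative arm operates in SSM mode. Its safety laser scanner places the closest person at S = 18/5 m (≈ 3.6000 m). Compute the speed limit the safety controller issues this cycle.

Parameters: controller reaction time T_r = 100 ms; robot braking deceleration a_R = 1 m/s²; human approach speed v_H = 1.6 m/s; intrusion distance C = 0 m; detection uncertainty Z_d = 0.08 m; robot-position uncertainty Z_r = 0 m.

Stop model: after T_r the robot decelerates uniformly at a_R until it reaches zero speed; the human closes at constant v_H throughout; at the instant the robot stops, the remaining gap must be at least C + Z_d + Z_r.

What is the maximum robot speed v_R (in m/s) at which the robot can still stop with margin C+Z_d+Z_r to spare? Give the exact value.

quadratic (1/2)·v² + (17/10)·v + (-84/25) = 0
  disc = (17/10)² − 4·(1/2)·(-84/25) = 961/100 ; √disc = 31/10
  v_R = (−(17/10) + 31/10) / (2·(1/2)) = 7/5 m/s
check:
T_s = v_R/a_R = (7/5)/1 = 1.4000 s
robot in T_r: 1.4000·0.1000 = 0.1400 m
robot covers 1.4000·1.4000 − ½·1.0000·1.4000² = 0.9800 m while stopping
human closes 1.6000·1.5000 = 2.4000 m
margins: 0.0000+0.0800+0.0000 = 0.0800 m
sum ≈ 0.1400+0.9800+2.4000+0.0800 ≈ 3.6000 m = S ✓

v_R_max = 7/5 m/s = 1.4000 m/s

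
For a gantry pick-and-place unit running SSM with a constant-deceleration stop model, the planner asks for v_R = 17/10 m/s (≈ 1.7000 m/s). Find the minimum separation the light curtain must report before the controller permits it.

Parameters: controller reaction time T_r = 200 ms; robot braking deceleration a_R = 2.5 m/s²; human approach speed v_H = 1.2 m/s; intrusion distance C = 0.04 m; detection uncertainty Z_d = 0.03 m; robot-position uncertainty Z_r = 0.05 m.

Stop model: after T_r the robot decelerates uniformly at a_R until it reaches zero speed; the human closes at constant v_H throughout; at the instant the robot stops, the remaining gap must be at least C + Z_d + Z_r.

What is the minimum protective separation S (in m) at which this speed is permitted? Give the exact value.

S_min = 1047/500 m = 2.0940 m

braking lasts T_s = (17/10)/(5/2) = 0.6800 s
robot covers v_R·T_r = 1.7000·0.2000 = 0.3400 m before braking
robot covers 1.7000·0.6800 − ½·2.5000·0.6800² = 0.5780 m while stopping
person approaches 1.2000·(0.2000+0.6800) = 1.0560 m
residual clearance needed = 0.0400+0.0300+0.0500 = 0.1200 m
S_min ≈ 0.3400+0.5780+1.0560+0.1200  ⇒  S_min = 1047/500 m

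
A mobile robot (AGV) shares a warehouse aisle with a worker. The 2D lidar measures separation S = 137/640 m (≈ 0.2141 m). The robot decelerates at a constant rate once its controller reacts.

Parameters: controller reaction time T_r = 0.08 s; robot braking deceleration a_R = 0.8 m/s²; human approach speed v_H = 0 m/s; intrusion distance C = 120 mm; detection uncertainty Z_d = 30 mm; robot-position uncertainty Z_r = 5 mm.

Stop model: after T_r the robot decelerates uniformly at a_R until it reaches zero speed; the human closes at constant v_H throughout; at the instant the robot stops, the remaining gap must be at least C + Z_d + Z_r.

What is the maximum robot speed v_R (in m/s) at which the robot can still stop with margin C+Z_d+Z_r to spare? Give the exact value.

quadratic (5/8)·v² + (2/25)·v + (-189/3200) = 0
  disc = (2/25)² − 4·(5/8)·(-189/3200) = 24649/160000 ; √disc = 157/400
  v_R = (−(2/25) + 157/400) / (2·(5/8)) = 1/4 m/s
check:
braking lasts T_s = (1/4)/(4/5) = 0.3125 s
robot in T_r: 0.2500·0.0800 = 0.0200 m
robot under decel: 0.2500²/(2·0.8000) = 0.0391 m
person approaches 0.0000·(0.0800+0.3125) = 0.0000 m
C+Z_d+Z_r = 0.1200+0.0300+0.0050 = 0.1550 m
sum ≈ 0.0200+0.0391+0.0000+0.1550 ≈ 0.2141 m = S ✓

v_R_max = 1/4 m/s = 0.2500 m/s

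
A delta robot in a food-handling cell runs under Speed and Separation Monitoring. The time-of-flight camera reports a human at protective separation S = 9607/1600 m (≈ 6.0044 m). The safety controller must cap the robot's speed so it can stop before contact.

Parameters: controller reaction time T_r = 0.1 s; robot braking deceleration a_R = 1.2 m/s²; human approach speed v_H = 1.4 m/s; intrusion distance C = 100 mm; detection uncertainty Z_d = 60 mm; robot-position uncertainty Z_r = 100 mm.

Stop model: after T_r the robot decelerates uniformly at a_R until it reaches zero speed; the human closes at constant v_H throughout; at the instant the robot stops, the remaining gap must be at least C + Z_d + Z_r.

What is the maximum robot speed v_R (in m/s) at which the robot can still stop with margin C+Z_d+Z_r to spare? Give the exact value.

v_R_max = 49/20 m/s = 2.4500 m/s

quadratic (5/12)·v² + (19/15)·v + (-8967/1600) = 0
  disc = (19/15)² − 4·(5/12)·(-8967/1600) = 157609/14400 ; √disc = 397/120
  v_R = (−(19/15) + 397/120) / (2·(5/12)) = 49/20 m/s
check:
T_s = v_R/a_R = (49/20)/(6/5) = 2.0417 s
reaction-phase robot travel = 2.4500·0.1000 = 0.2450 m
robot under decel: 2.4500²/(2·1.2000) = 2.5010 m
human over T_r+T_s: 1.4000·(0.1000+2.0417) = 2.9983 m
margins: 0.1000+0.0600+0.1000 = 0.2600 m
sum ≈ 0.2450+2.5010+2.9983+0.2600 ≈ 6.0044 m = S ✓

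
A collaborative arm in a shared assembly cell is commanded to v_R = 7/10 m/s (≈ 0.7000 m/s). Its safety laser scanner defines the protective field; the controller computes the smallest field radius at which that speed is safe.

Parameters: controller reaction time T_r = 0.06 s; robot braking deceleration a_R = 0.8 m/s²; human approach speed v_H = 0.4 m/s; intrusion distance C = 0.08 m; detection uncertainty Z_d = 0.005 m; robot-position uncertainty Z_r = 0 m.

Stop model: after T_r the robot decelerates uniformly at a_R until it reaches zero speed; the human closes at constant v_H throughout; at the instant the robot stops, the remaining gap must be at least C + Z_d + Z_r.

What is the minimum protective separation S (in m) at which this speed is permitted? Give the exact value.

S_min = 3229/4000 m = 0.8073 m

T_s = v_R/a_R = (7/10)/(4/5) = 0.8750 s
robot in T_r: 0.7000·0.0600 = 0.0420 m
braking distance = 0.7000²/(2·0.8000) = 0.3063 m
human over T_r+T_s: 0.4000·(0.0600+0.8750) = 0.3740 m
residual clearance needed = 0.0800+0.0050+0.0000 = 0.0850 m
S_min ≈ 0.0420+0.3063+0.3740+0.0850  ⇒  S_min = 3229/4000 m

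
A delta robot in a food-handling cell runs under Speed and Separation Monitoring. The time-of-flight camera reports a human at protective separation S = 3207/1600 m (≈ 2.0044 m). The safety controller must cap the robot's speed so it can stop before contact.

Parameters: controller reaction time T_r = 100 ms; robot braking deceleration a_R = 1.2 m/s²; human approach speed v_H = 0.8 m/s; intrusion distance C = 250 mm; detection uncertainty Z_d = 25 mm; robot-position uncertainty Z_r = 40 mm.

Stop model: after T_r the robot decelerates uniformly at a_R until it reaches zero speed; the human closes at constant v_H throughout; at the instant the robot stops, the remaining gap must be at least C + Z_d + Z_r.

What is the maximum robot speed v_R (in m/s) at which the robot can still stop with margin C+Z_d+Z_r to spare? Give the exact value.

collect terms ⇒ (5/12)·v_R² + (23/30)·v_R + (-103/64) = 0
  disc = (23/30)² − 4·(5/12)·(-103/64) = 47089/14400 ; √disc = 217/120
  v_R = (−(23/30) + 217/120) / (2·(5/12)) = 5/4 m/s
check:
stop time T_s = (5/4)/(6/5) = 1.0417 s
robot in T_r: 1.2500·0.1000 = 0.1250 m
braking distance = 1.2500²/(2·1.2000) = 0.6510 m
human over T_r+T_s: 0.8000·(0.1000+1.0417) = 0.9133 m
C+Z_d+Z_r = 0.2500+0.0250+0.0400 = 0.3150 m
sum ≈ 0.1250+0.6510+0.9133+0.3150 ≈ 2.0044 m = S ✓

v_R_max = 5/4 m/s = 1.2500 m/s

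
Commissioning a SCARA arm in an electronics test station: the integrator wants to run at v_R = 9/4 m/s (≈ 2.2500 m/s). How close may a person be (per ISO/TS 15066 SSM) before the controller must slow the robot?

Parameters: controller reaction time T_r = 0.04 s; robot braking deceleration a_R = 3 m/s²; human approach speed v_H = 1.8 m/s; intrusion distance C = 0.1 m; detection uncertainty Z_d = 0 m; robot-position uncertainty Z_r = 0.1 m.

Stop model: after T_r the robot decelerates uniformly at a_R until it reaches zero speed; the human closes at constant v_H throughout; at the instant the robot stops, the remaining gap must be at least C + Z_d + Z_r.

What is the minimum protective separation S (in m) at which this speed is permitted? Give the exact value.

braking lasts T_s = (9/4)/3 = 0.7500 s
reaction-phase robot travel = 2.2500·0.0400 = 0.0900 m
robot covers 2.2500·0.7500 − ½·3.0000·0.7500² = 0.8438 m while stopping
human over T_r+T_s: 1.8000·(0.0400+0.7500) = 1.4220 m
residual clearance needed = 0.1000+0.0000+0.1000 = 0.2000 m
S_min ≈ 0.0900+0.8438+1.4220+0.2000  ⇒  S_min = 10223/4000 m

S_min = 10223/4000 m = 2.5558 m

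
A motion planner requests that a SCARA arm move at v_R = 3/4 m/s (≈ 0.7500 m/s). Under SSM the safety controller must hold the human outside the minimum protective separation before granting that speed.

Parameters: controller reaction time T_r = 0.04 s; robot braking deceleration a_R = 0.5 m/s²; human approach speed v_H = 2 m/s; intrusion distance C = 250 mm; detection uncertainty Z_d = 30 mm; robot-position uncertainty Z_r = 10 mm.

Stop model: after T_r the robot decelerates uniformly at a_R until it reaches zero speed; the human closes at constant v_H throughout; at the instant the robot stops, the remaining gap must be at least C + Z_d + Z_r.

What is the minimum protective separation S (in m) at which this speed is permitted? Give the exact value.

S_min = 317/80 m = 3.9625 m

braking lasts T_s = (3/4)/(1/2) = 1.5000 s
robot covers v_R·T_r = 0.7500·0.0400 = 0.0300 m before braking
robot under decel: 0.7500²/(2·0.5000) = 0.5625 m
human over T_r+T_s: 2.0000·(0.0400+1.5000) = 3.0800 m
margins: 0.2500+0.0300+0.0100 = 0.2900 m
S_min ≈ 0.0300+0.5625+3.0800+0.2900  ⇒  S_min = 317/80 m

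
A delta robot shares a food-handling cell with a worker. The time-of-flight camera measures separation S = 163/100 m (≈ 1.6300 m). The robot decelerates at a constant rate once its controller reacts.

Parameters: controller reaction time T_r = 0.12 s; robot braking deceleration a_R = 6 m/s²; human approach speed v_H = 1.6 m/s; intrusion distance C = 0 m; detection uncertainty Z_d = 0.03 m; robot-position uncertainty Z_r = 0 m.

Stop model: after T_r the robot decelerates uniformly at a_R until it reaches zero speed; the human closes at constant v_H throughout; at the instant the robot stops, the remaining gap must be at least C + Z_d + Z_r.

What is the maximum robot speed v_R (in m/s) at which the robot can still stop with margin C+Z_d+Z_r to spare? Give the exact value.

at the boundary: (1/12)·v² + (29/75)·v + (-176/125) = 0
  disc = (29/75)² − 4·(1/12)·(-176/125) = 3481/5625 ; √disc = 59/75
  v_R = (−(29/75) + 59/75) / (2·(1/12)) = 12/5 m/s
check:
stop time T_s = (12/5)/6 = 0.4000 s
robot in T_r: 2.4000·0.1200 = 0.2880 m
robot covers 2.4000·0.4000 − ½·6.0000·0.4000² = 0.4800 m while stopping
human closes 1.6000·0.5200 = 0.8320 m
margins: 0.0000+0.0300+0.0000 = 0.0300 m
sum ≈ 0.2880+0.4800+0.8320+0.0300 ≈ 1.6300 m = S ✓

v_R_max = 12/5 m/s = 2.4000 m/s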